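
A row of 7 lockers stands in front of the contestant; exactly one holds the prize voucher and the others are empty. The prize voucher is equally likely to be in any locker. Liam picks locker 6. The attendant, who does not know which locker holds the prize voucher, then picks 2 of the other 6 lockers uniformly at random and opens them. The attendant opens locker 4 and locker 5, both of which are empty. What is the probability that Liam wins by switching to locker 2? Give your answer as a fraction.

1/5

Because the attendant chose which lockers to open without knowing where the prize voucher is, the choice is independent of the prize location. Learning that none of the 2 opened lockers holds the prize voucher simply rules out those 2 locations and leaves the remaining 5 lockers still equally likely by symmetry.
So P(the prize voucher in locker 2) = 1/5.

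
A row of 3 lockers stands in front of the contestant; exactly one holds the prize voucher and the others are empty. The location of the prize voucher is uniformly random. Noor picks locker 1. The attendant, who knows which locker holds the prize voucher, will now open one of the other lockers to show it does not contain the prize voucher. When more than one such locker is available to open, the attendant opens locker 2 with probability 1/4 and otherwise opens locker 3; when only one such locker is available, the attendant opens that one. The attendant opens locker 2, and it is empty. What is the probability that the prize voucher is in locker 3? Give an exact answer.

Condition on the true location of the prize voucher.
If it is in locker 1 (prior 1/3): locker 2 is available, opened with probability 1/4; weight (1/3)·(1/4) = 1/12.
If it is in locker 2 (prior 1/3): the attendant opened locker 2, so this case is ruled out; weight (1/3)·0 = 0.
If it is in locker 3 (prior 1/3): only locker 2 is available, probability 1; weight (1/3)·1 = 1/3.
The weights sum to 5/12.
So P(the prize voucher in locker 3 | the attendant opened locker 2) = (1/3) / (5/12) = 4/5.

4/5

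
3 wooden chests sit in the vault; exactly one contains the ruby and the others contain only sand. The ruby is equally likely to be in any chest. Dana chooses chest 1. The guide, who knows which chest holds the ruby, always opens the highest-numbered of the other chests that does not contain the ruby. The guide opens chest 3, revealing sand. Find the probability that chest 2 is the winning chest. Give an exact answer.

1/2

Condition on the true location of the ruby.
If it is in either of chests 1 and 2 (prior 1/3 each): chest 3 is the highest-numbered option available, probability 1; weight (1/3)·1 = 1/3 each.
If it is in chest 3 (prior 1/3): the guide opened chest 3, so this case is ruled out; weight (1/3)·0 = 0.
The weights sum to 2/3.
So P(the ruby in chest 2 | the guide opened chest 3) = (1/3) / (2/3) = 1/2.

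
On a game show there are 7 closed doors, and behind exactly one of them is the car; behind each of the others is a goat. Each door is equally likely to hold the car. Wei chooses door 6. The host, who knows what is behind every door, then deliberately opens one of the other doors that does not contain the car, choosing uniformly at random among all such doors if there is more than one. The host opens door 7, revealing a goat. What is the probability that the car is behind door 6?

Apply Bayes' rule, conditioning on where the car actually is.
If it is behind any of doors 1, 2, 3, 4, and 5 (prior 1/7 each): the host has 5 equally likely choices, so probability 1/5; weight (1/7)·(1/5) = 1/35 each.
If it is behind door 6 (prior 1/7): the host has 6 equally likely choices, so probability 1/6; weight (1/7)·(1/6) = 1/42.
If it is behind door 7 (prior 1/7): the host opened door 7, so this case is ruled out; weight (1/7)·0 = 0.
The weights sum to 1/6.
So P(the car behind door 6 | the host opened door 7) = (1/42) / (1/6) = 1/7.

1/7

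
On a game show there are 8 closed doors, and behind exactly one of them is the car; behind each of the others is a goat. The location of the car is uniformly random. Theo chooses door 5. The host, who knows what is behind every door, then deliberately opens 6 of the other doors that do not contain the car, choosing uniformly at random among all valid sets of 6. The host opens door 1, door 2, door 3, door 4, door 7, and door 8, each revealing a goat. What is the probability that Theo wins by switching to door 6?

Condition on the true location of the car.
If it is behind any of doors 1, 2, 3, 4, 7, and 8 (prior 1/8 each): that door was opened and seen not to hold the prize — ruled out; weight (1/8)·0 = 0 each.
If it is behind door 5 (prior 1/8): the host has 7 equally likely choices, so probability 1/7; weight (1/8)·(1/7) = 1/56.
If it is behind door 6 (prior 1/8): the host has no choice, probability 1; weight (1/8)·1 = 1/8.
The weights sum to 1/7.
So P(the car behind door 6 | the host opened door 1, door 2, door 3, door 4, door 7, and door 8) = (1/8) / (1/7) = 7/8.

7/8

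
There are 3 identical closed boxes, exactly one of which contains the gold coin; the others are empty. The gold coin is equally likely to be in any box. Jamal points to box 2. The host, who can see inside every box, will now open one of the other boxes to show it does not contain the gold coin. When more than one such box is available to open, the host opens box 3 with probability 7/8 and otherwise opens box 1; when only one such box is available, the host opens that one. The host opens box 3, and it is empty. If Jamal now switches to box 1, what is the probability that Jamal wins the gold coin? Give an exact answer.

Condition on the true location of the gold coin.
If it is in box 1 (prior 1/3): only box 3 is available, probability 1; weight (1/3)·1 = 1/3.
If it is in box 2 (prior 1/3): box 3 is available, opened with probability 7/8; weight (1/3)·(7/8) = 7/24.
If it is in box 3 (prior 1/3): the host opened box 3, so this case is ruled out; weight (1/3)·0 = 0.
The weights sum to 5/8.
So P(the gold coin in box 1 | the host opened box 3) = (1/3) / (5/8) = 8/15.

8/15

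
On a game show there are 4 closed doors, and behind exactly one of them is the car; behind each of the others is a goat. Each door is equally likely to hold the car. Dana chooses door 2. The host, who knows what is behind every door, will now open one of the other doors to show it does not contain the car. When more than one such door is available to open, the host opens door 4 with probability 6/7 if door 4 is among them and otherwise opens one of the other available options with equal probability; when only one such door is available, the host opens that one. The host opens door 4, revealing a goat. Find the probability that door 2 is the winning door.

1/3

Apply Bayes' rule, conditioning on where the car actually is.
If it is behind any of doors 1, 2, and 3 (prior 1/4 each): door 4 is available, opened with probability 6/7; weight (1/4)·(6/7) = 3/14 each.
If it is behind door 4 (prior 1/4): the host opened door 4, so this case is ruled out; weight (1/4)·0 = 0.
The weights sum to 9/14.
So P(the car behind door 2 | the host opened door 4) = (3/14) / (9/14) = 1/3.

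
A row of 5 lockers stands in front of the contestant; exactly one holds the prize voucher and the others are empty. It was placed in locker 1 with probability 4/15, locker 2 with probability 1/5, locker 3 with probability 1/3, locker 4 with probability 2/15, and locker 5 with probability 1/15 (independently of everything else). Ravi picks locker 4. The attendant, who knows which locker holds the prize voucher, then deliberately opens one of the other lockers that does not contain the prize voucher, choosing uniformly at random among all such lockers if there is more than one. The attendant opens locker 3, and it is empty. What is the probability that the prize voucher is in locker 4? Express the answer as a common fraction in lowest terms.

Apply Bayes' rule, conditioning on where the prize voucher actually is.
If it is in locker 1 (prior 4/15): the attendant has 3 equally likely choices, so probability 1/3; weight (4/15)·(1/3) = 4/45.
If it is in locker 2 (prior 1/5): the attendant has 3 equally likely choices, so probability 1/3; weight (1/5)·(1/3) = 1/15.
If it is in locker 3 (prior 1/3): the attendant opened locker 3, so this case is ruled out; weight (1/3)·0 = 0.
If it is in locker 4 (prior 2/15): the attendant has 4 equally likely choices, so probability 1/4; weight (2/15)·(1/4) = 1/30.
If it is in locker 5 (prior 1/15): the attendant has 3 equally likely choices, so probability 1/3; weight (1/15)·(1/3) = 1/45.
The weights sum to 19/90.
So P(the prize voucher in locker 4 | the attendant opened locker 3) = (1/30) / (19/90) = 3/19.

3/19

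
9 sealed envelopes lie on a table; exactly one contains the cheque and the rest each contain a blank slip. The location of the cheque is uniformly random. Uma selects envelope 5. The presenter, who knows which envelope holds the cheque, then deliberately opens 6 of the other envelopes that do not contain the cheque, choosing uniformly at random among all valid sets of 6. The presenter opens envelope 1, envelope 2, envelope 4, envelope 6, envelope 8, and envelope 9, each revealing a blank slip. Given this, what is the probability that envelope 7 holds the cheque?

Apply Bayes' rule, conditioning on where the cheque actually is.
If it is in any of envelopes 1, 2, 4, 6, 8, and 9 (prior 1/9 each): that envelope was opened and seen not to hold the prize — ruled out; weight (1/9)·0 = 0 each.
If it is in either of envelopes 3 and 7 (prior 1/9 each): the presenter has 7 equally likely choices, so probability 1/7; weight (1/9)·(1/7) = 1/63 each.
If it is in envelope 5 (prior 1/9): the presenter has 28 equally likely choices, so probability 1/28; weight (1/9)·(1/28) = 1/252.
The weights sum to 1/28.
So P(the cheque in envelope 7 | the presenter opened envelope 1, envelope 2, envelope 4, envelope 6, envelope 8, and envelope 9) = (1/63) / (1/28) = 4/9.

4/9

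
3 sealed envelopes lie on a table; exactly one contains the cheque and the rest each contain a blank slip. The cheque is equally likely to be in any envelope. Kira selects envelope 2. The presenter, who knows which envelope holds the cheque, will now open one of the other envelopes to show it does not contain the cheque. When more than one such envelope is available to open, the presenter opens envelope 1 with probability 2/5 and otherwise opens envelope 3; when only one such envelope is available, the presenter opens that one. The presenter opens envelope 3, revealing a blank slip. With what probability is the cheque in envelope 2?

3/8

Condition on the true location of the cheque.
If it is in envelope 1 (prior 1/3): only envelope 3 is available, probability 1; weight (1/3)·1 = 1/3.
If it is in envelope 2 (prior 1/3): envelope 1 is available but not opened, probability 3/5; weight (1/3)·(3/5) = 1/5.
If it is in envelope 3 (prior 1/3): the presenter opened envelope 3, so this case is ruled out; weight (1/3)·0 = 0.
The weights sum to 8/15.
So P(the cheque in envelope 2 | the presenter opened envelope 3) = (1/5) / (8/15) = 3/8.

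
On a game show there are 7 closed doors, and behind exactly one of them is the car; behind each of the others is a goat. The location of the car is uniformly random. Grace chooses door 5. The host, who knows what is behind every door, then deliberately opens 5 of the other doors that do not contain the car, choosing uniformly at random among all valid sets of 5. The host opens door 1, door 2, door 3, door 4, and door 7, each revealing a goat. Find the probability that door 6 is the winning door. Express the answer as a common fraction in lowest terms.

6/7

Consider each possible location of the car in turn.
If it is behind any of doors 1, 2, 3, 4, and 7 (prior 1/7 each): that door was opened and seen not to hold the prize — ruled out; weight (1/7)·0 = 0 each.
If it is behind door 5 (prior 1/7): the host has 6 equally likely choices, so probability 1/6; weight (1/7)·(1/6) = 1/42.
If it is behind door 6 (prior 1/7): the host has no choice, probability 1; weight (1/7)·1 = 1/7.
The weights sum to 1/6.
So P(the car behind door 6 | the host opened door 1, door 2, door 3, door 4, and door 7) = (1/7) / (1/6) = 6/7.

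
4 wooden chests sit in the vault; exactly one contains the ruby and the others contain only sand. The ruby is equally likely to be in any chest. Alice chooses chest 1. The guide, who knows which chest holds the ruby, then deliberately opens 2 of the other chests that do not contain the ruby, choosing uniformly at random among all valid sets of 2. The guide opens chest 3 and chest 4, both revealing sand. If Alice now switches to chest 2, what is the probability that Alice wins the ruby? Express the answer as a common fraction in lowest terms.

3/4

Consider each possible location of the ruby in turn.
If it is in chest 1 (prior 1/4): the guide has 3 equally likely choices, so probability 1/3; weight (1/4)·(1/3) = 1/12.
If it is in chest 2 (prior 1/4): the guide has no choice, probability 1; weight (1/4)·1 = 1/4.
If it is in either of chests 3 and 4 (prior 1/4 each): that chest was opened and seen not to hold the prize — ruled out; weight (1/4)·0 = 0 each.
The weights sum to 1/3.
So P(the ruby in chest 2 | the guide opened chest 3 and chest 4) = (1/4) / (1/3) = 3/4.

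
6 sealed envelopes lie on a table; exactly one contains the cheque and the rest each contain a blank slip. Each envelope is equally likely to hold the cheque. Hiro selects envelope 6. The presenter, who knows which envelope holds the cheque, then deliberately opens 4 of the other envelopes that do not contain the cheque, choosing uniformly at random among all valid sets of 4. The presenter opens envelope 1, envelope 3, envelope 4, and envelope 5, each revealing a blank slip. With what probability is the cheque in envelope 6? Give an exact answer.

Consider each possible location of the cheque in turn.
If it is in any of envelopes 1, 3, 4, and 5 (prior 1/6 each): that envelope was opened and seen not to hold the prize — ruled out; weight (1/6)·0 = 0 each.
If it is in envelope 2 (prior 1/6): the presenter has no choice, probability 1; weight (1/6)·1 = 1/6.
If it is in envelope 6 (prior 1/6): the presenter has 5 equally likely choices, so probability 1/5; weight (1/6)·(1/5) = 1/30.
The weights sum to 1/5.
So P(the cheque in envelope 6 | the presenter opened envelope 1, envelope 3, envelope 4, and envelope 5) = (1/30) / (1/5) = 1/6.

1/6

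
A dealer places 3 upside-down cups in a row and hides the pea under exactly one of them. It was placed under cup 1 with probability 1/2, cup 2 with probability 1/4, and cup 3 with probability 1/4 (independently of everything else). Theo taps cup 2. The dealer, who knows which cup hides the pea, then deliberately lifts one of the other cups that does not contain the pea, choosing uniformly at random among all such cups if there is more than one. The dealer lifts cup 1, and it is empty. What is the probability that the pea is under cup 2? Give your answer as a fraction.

Consider each possible location of the pea in turn.
If it is under cup 1 (prior 1/2): the dealer opened cup 1, so this case is ruled out; weight (1/2)·0 = 0.
If it is under cup 2 (prior 1/4): the dealer has 2 equally likely choices, so probability 1/2; weight (1/4)·(1/2) = 1/8.
If it is under cup 3 (prior 1/4): the dealer has no choice, probability 1; weight (1/4)·1 = 1/4.
The weights sum to 3/8.
So P(the pea under cup 2 | the dealer opened cup 1) = (1/8) / (3/8) = 1/3.

1/3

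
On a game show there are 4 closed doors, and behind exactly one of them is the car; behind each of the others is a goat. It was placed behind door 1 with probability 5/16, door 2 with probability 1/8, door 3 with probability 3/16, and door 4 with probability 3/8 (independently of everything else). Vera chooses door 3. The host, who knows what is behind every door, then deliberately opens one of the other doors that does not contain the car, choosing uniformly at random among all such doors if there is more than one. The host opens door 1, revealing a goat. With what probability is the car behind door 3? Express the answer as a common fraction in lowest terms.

1/5

Consider each possible location of the car in turn.
If it is behind door 1 (prior 5/16): the host opened door 1, so this case is ruled out; weight (5/16)·0 = 0.
If it is behind door 2 (prior 1/8): the host has 2 equally likely choices, so probability 1/2; weight (1/8)·(1/2) = 1/16.
If it is behind door 3 (prior 3/16): the host has 3 equally likely choices, so probability 1/3; weight (3/16)·(1/3) = 1/16.
If it is behind door 4 (prior 3/8): the host has 2 equally likely choices, so probability 1/2; weight (3/8)·(1/2) = 3/16.
The weights sum to 5/16.
So P(the car behind door 3 | the host opened door 1) = (1/16) / (5/16) = 1/5.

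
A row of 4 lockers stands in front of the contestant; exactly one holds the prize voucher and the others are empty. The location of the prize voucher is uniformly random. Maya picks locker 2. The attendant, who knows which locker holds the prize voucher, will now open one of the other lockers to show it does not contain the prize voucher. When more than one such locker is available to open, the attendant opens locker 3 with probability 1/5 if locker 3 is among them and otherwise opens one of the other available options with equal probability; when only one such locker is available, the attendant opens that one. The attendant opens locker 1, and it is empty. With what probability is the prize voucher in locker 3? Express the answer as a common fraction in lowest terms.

Consider each possible location of the prize voucher in turn.
If it is in locker 1 (prior 1/4): the attendant opened locker 1, so this case is ruled out; weight (1/4)·0 = 0.
If it is in locker 2 (prior 1/4): locker 3 is available but not opened; locker 1 gets probability (1 − 1/5)/2 = 2/5; weight (1/4)·(2/5) = 1/10.
If it is in locker 3 (prior 1/4): locker 3 holds the prize so is unavailable; the attendant chooses uniformly among the 2 others, probability 1/2; weight (1/4)·(1/2) = 1/8.
If it is in locker 4 (prior 1/4): locker 3 is available but not opened, probability 4/5; weight (1/4)·(4/5) = 1/5.
The weights sum to 17/40.
So P(the prize voucher in locker 3 | the attendant opened locker 1) = (1/8) / (17/40) = 5/17.

5/17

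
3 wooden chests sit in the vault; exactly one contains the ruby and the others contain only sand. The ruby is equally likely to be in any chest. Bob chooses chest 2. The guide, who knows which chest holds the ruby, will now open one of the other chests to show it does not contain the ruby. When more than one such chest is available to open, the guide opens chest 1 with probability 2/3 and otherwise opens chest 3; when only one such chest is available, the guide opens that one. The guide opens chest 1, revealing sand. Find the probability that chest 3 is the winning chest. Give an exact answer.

3/5

Condition on the true location of the ruby.
If it is in chest 1 (prior 1/3): the guide opened chest 1, so this case is ruled out; weight (1/3)·0 = 0.
If it is in chest 2 (prior 1/3): chest 1 is available, opened with probability 2/3; weight (1/3)·(2/3) = 2/9.
If it is in chest 3 (prior 1/3): only chest 1 is available, probability 1; weight (1/3)·1 = 1/3.
The weights sum to 5/9.
So P(the ruby in chest 3 | the guide opened chest 1) = (1/3) / (5/9) = 3/5.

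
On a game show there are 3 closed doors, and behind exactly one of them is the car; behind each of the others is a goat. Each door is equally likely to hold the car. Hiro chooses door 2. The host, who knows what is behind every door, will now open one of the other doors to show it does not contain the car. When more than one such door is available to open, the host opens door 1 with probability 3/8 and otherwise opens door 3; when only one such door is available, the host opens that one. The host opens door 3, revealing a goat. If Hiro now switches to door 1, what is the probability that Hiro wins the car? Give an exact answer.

8/13

Condition on the true location of the car.
If it is behind door 1 (prior 1/3): only door 3 is available, probability 1; weight (1/3)·1 = 1/3.
If it is behind door 2 (prior 1/3): door 1 is available but not opened, probability 5/8; weight (1/3)·(5/8) = 5/24.
If it is behind door 3 (prior 1/3): the host opened door 3, so this case is ruled out; weight (1/3)·0 = 0.
The weights sum to 13/24.
So P(the car behind door 1 | the host opened door 3) = (1/3) / (13/24) = 8/13.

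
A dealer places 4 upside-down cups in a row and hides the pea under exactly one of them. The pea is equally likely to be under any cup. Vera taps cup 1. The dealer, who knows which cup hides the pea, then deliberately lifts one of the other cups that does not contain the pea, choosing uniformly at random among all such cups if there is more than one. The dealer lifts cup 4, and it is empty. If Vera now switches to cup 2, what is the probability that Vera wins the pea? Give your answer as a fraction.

Consider each possible location of the pea in turn.
If it is under cup 1 (prior 1/4): the dealer has 3 equally likely choices, so probability 1/3; weight (1/4)·(1/3) = 1/12.
If it is under either of cups 2 and 3 (prior 1/4 each): the dealer has 2 equally likely choices, so probability 1/2; weight (1/4)·(1/2) = 1/8 each.
If it is under cup 4 (prior 1/4): the dealer opened cup 4, so this case is ruled out; weight (1/4)·0 = 0.
The weights sum to 1/3.
So P(the pea under cup 2 | the dealer opened cup 4) = (1/8) / (1/3) = 3/8.

3/8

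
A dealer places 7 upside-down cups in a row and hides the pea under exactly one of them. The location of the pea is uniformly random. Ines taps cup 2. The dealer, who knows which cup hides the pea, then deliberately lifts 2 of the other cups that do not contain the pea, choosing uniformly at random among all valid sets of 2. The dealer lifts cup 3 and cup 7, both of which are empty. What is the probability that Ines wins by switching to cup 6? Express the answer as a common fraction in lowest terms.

Apply Bayes' rule, conditioning on where the pea actually is.
If it is under any of cups 1, 4, 5, and 6 (prior 1/7 each): the dealer has 10 equally likely choices, so probability 1/10; weight (1/7)·(1/10) = 1/70 each.
If it is under cup 2 (prior 1/7): the dealer has 15 equally likely choices, so probability 1/15; weight (1/7)·(1/15) = 1/105.
If it is under either of cups 3 and 7 (prior 1/7 each): that cup was opened and seen not to hold the prize — ruled out; weight (1/7)·0 = 0 each.
The weights sum to 1/15.
So P(the pea under cup 6 | the dealer opened cup 3 and cup 7) = (1/70) / (1/15) = 3/14.

3/14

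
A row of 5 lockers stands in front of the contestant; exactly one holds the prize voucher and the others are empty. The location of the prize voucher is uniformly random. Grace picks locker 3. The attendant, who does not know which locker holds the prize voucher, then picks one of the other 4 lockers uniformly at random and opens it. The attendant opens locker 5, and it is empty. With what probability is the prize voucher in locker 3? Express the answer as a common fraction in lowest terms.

Condition on the true location of the prize voucher.
If it is in any of lockers 1, 2, 3, and 4 (prior 1/5 each): the attendant picks locker 5 with probability 1/4 regardless, and it is not the prize; weight (1/5)·(1/4) = 1/20 each.
If it is in locker 5 (prior 1/5): the attendant opened locker 5, so this case is ruled out; weight (1/5)·0 = 0.
The weights sum to 1/5.
So P(the prize voucher in locker 3 | the attendant opened locker 5) = (1/20) / (1/5) = 1/4.

1/4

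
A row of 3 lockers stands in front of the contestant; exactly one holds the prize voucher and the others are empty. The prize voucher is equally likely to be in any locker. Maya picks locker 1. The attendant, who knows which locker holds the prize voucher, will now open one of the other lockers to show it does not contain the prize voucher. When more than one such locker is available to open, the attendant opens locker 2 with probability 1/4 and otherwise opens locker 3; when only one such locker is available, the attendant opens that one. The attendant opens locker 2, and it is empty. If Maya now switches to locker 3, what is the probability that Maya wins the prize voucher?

4/5

Consider each possible location of the prize voucher in turn.
If it is in locker 1 (prior 1/3): locker 2 is available, opened with probability 1/4; weight (1/3)·(1/4) = 1/12.
If it is in locker 2 (prior 1/3): the attendant opened locker 2, so this case is ruled out; weight (1/3)·0 = 0.
If it is in locker 3 (prior 1/3): only locker 2 is available, probability 1; weight (1/3)·1 = 1/3.
The weights sum to 5/12.
So P(the prize voucher in locker 3 | the attendant opened locker 2) = (1/3) / (5/12) = 4/5.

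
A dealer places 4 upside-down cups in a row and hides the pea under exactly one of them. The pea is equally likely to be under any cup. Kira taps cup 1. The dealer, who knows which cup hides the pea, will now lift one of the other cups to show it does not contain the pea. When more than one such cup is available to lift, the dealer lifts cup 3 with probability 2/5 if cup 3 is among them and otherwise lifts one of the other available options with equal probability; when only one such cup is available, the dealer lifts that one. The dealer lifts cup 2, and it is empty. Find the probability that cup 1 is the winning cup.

3/14

Condition on the true location of the pea.
If it is under cup 1 (prior 1/4): cup 3 is available but not opened; cup 2 gets probability (1 − 2/5)/2 = 3/10; weight (1/4)·(3/10) = 3/40.
If it is under cup 2 (prior 1/4): the dealer opened cup 2, so this case is ruled out; weight (1/4)·0 = 0.
If it is under cup 3 (prior 1/4): cup 3 holds the prize so is unavailable; the dealer chooses uniformly among the 2 others, probability 1/2; weight (1/4)·(1/2) = 1/8.
If it is under cup 4 (prior 1/4): cup 3 is available but not opened, probability 3/5; weight (1/4)·(3/5) = 3/20.
The weights sum to 7/20.
So P(the pea under cup 1 | the dealer opened cup 2) = (3/40) / (7/20) = 3/14.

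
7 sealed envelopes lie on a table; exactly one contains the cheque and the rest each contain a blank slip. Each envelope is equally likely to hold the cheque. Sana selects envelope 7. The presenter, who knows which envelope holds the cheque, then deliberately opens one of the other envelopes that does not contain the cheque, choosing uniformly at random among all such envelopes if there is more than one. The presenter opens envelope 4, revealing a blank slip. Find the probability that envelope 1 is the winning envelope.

Condition on the true location of the cheque.
If it is in any of envelopes 1, 2, 3, 5, and 6 (prior 1/7 each): the presenter has 5 equally likely choices, so probability 1/5; weight (1/7)·(1/5) = 1/35 each.
If it is in envelope 4 (prior 1/7): the presenter opened envelope 4, so this case is ruled out; weight (1/7)·0 = 0.
If it is in envelope 7 (prior 1/7): the presenter has 6 equally likely choices, so probability 1/6; weight (1/7)·(1/6) = 1/42.
The weights sum to 1/6.
So P(the cheque in envelope 1 | the presenter opened envelope 4) = (1/35) / (1/6) = 6/35.

6/35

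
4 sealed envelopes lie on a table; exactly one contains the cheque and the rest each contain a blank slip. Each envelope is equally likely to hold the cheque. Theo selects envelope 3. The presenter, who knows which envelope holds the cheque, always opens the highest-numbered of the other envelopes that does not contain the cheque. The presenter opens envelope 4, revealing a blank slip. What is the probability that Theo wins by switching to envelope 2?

Consider each possible location of the cheque in turn.
If it is in any of envelopes 1, 2, and 3 (prior 1/4 each): envelope 4 is the highest-numbered option available, probability 1; weight (1/4)·1 = 1/4 each.
If it is in envelope 4 (prior 1/4): the presenter opened envelope 4, so this case is ruled out; weight (1/4)·0 = 0.
The weights sum to 3/4.
So P(the cheque in envelope 2 | the presenter opened envelope 4) = (1/4) / (3/4) = 1/3.

1/3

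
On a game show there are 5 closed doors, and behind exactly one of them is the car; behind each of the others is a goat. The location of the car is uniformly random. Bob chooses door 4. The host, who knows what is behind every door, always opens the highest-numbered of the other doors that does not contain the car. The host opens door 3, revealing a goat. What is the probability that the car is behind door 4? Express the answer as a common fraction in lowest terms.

0

Condition on the true location of the car.
If it is behind any of doors 1, 2, and 4 (prior 1/5 each): the host would have opened door 5 instead, probability 0; weight (1/5)·0 = 0 each.
If it is behind door 3 (prior 1/5): the host opened door 3, so this case is ruled out; weight (1/5)·0 = 0.
If it is behind door 5 (prior 1/5): door 3 is the highest-numbered option available, probability 1; weight (1/5)·1 = 1/5.
The weights sum to 1/5.
So P(the car behind door 4 | the host opened door 3) = 0 / (1/5) = 0.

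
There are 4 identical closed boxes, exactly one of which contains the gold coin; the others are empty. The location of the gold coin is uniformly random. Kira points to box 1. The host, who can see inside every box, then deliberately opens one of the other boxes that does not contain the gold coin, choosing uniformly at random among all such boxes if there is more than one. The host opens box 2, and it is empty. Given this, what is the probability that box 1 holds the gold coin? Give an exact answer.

1/4

Apply Bayes' rule, conditioning on where the gold coin actually is.
If it is in box 1 (prior 1/4): the host has 3 equally likely choices, so probability 1/3; weight (1/4)·(1/3) = 1/12.
If it is in box 2 (prior 1/4): the host opened box 2, so this case is ruled out; weight (1/4)·0 = 0.
If it is in either of boxes 3 and 4 (prior 1/4 each): the host has 2 equally likely choices, so probability 1/2; weight (1/4)·(1/2) = 1/8 each.
The weights sum to 1/3.
So P(the gold coin in box 1 | the host opened box 2) = (1/12) / (1/3) = 1/4.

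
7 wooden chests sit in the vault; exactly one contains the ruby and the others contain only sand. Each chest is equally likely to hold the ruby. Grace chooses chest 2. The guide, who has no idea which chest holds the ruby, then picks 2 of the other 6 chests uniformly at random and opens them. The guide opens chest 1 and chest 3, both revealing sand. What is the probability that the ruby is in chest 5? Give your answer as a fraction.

Because the guide chose which chests to open without knowing where the ruby is, the choice is independent of the prize location. Learning that none of the 2 opened chests holds the ruby simply rules out those 2 locations and leaves the remaining 5 chests still equally likely by symmetry.
So P(the ruby in chest 5) = 1/5.

1/5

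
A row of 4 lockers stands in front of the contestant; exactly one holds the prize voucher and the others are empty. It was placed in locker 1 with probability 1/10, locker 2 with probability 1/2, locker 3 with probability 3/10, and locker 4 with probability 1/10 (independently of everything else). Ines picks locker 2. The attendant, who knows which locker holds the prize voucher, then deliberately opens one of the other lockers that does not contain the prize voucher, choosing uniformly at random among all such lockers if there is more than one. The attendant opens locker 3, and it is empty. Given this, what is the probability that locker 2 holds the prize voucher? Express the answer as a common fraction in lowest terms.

5/8

Condition on the true location of the prize voucher.
If it is in either of lockers 1 and 4 (prior 1/10 each): the attendant has 2 equally likely choices, so probability 1/2; weight (1/10)·(1/2) = 1/20 each.
If it is in locker 2 (prior 1/2): the attendant has 3 equally likely choices, so probability 1/3; weight (1/2)·(1/3) = 1/6.
If it is in locker 3 (prior 3/10): the attendant opened locker 3, so this case is ruled out; weight (3/10)·0 = 0.
The weights sum to 4/15.
So P(the prize voucher in locker 2 | the attendant opened locker 3) = (1/6) / (4/15) = 5/8.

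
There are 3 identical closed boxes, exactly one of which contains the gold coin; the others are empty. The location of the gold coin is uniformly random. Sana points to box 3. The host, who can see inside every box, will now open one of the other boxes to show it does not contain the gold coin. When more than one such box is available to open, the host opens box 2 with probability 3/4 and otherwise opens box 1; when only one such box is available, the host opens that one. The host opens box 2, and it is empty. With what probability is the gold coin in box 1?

Consider each possible location of the gold coin in turn.
If it is in box 1 (prior 1/3): only box 2 is available, probability 1; weight (1/3)·1 = 1/3.
If it is in box 2 (prior 1/3): the host opened box 2, so this case is ruled out; weight (1/3)·0 = 0.
If it is in box 3 (prior 1/3): box 2 is available, opened with probability 3/4; weight (1/3)·(3/4) = 1/4.
The weights sum to 7/12.
So P(the gold coin in box 1 | the host opened box 2) = (1/3) / (7/12) = 4/7.

4/7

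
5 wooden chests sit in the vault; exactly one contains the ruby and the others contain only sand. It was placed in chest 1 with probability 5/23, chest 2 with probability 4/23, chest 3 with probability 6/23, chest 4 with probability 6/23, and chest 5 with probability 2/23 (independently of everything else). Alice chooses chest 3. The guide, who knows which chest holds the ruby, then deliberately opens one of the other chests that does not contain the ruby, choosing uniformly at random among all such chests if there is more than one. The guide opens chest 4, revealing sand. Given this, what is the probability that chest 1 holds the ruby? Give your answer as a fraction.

10/31

Consider each possible location of the ruby in turn.
If it is in chest 1 (prior 5/23): the guide has 3 equally likely choices, so probability 1/3; weight (5/23)·(1/3) = 5/69.
If it is in chest 2 (prior 4/23): the guide has 3 equally likely choices, so probability 1/3; weight (4/23)·(1/3) = 4/69.
If it is in chest 3 (prior 6/23): the guide has 4 equally likely choices, so probability 1/4; weight (6/23)·(1/4) = 3/46.
If it is in chest 4 (prior 6/23): the guide opened chest 4, so this case is ruled out; weight (6/23)·0 = 0.
If it is in chest 5 (prior 2/23): the guide has 3 equally likely choices, so probability 1/3; weight (2/23)·(1/3) = 2/69.
The weights sum to 31/138.
So P(the ruby in chest 1 | the guide opened chest 4) = (5/69) / (31/138) = 10/31.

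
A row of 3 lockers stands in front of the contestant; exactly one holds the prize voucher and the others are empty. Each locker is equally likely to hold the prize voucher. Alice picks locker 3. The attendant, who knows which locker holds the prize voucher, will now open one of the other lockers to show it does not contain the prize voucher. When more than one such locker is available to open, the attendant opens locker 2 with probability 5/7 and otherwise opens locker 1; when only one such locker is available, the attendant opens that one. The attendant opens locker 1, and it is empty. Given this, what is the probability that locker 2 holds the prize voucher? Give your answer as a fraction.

Condition on the true location of the prize voucher.
If it is in locker 1 (prior 1/3): the attendant opened locker 1, so this case is ruled out; weight (1/3)·0 = 0.
If it is in locker 2 (prior 1/3): only locker 1 is available, probability 1; weight (1/3)·1 = 1/3.
If it is in locker 3 (prior 1/3): locker 2 is available but not opened, probability 2/7; weight (1/3)·(2/7) = 2/21.
The weights sum to 3/7.
So P(the prize voucher in locker 2 | the attendant opened locker 1) = (1/3) / (3/7) = 7/9.

7/9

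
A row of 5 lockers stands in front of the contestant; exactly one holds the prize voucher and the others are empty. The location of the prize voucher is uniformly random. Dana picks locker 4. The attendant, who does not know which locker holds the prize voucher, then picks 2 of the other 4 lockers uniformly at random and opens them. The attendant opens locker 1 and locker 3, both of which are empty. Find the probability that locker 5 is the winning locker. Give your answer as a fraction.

Because the attendant chose which lockers to open without knowing where the prize voucher is, the choice is independent of the prize location. Learning that none of the 2 opened lockers holds the prize voucher simply rules out those 2 locations and leaves the remaining 3 lockers still equally likely by symmetry.
So P(the prize voucher in locker 5) = 1/3.

1/3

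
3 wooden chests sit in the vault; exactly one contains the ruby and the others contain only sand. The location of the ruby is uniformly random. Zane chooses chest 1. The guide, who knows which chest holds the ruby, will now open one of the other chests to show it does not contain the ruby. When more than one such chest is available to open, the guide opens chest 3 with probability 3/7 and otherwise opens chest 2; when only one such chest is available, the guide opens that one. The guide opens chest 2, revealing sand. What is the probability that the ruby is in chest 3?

7/11

Condition on the true location of the ruby.
If it is in chest 1 (prior 1/3): chest 3 is available but not opened, probability 4/7; weight (1/3)·(4/7) = 4/21.
If it is in chest 2 (prior 1/3): the guide opened chest 2, so this case is ruled out; weight (1/3)·0 = 0.
If it is in chest 3 (prior 1/3): only chest 2 is available, probability 1; weight (1/3)·1 = 1/3.
The weights sum to 11/21.
So P(the ruby in chest 3 | the guide opened chest 2) = (1/3) / (11/21) = 7/11.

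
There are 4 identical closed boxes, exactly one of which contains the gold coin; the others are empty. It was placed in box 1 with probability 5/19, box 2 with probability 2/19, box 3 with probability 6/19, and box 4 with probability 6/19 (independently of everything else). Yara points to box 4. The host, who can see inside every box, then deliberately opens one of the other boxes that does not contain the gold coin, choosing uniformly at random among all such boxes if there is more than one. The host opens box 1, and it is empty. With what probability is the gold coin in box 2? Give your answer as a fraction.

1/6

Condition on the true location of the gold coin.
If it is in box 1 (prior 5/19): the host opened box 1, so this case is ruled out; weight (5/19)·0 = 0.
If it is in box 2 (prior 2/19): the host has 2 equally likely choices, so probability 1/2; weight (2/19)·(1/2) = 1/19.
If it is in box 3 (prior 6/19): the host has 2 equally likely choices, so probability 1/2; weight (6/19)·(1/2) = 3/19.
If it is in box 4 (prior 6/19): the host has 3 equally likely choices, so probability 1/3; weight (6/19)·(1/3) = 2/19.
The weights sum to 6/19.
So P(the gold coin in box 2 | the host opened box 1) = (1/19) / (6/19) = 1/6.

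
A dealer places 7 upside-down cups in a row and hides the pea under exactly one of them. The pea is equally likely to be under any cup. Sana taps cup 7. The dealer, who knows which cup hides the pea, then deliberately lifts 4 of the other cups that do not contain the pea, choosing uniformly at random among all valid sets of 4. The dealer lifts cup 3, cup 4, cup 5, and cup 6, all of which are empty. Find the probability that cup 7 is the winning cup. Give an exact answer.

1/7

Apply Bayes' rule, conditioning on where the pea actually is.
If it is under either of cups 1 and 2 (prior 1/7 each): the dealer has 5 equally likely choices, so probability 1/5; weight (1/7)·(1/5) = 1/35 each.
If it is under any of cups 3, 4, 5, and 6 (prior 1/7 each): that cup was opened and seen not to hold the prize — ruled out; weight (1/7)·0 = 0 each.
If it is under cup 7 (prior 1/7): the dealer has 15 equally likely choices, so probability 1/15; weight (1/7)·(1/15) = 1/105.
The weights sum to 1/15.
So P(the pea under cup 7 | the dealer opened cup 3, cup 4, cup 5, and cup 6) = (1/105) / (1/15) = 1/7.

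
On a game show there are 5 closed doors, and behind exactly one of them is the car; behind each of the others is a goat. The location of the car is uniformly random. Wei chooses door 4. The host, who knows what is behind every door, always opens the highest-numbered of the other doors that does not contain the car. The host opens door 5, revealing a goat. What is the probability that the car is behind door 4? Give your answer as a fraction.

Apply Bayes' rule, conditioning on where the car actually is.
If it is behind any of doors 1, 2, 3, and 4 (prior 1/5 each): door 5 is the highest-numbered option available, probability 1; weight (1/5)·1 = 1/5 each.
If it is behind door 5 (prior 1/5): the host opened door 5, so this case is ruled out; weight (1/5)·0 = 0.
The weights sum to 4/5.
So P(the car behind door 4 | the host opened door 5) = (1/5) / (4/5) = 1/4.

1/4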